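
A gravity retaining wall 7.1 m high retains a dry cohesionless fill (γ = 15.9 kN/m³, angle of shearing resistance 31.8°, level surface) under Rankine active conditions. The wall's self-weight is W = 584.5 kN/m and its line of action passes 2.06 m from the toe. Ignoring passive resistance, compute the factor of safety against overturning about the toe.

K_a = tan²(45° − 31.8°/2) = 0.3098.
P_a = ½K_aγH² = 0.5×0.3098×15.9×7.1² = 124.2 kN/m, acting at H/3 = 2.367 m above the base.
Overturning moment M_o = P_a × H/3 = 124.2 × 2.367 = 293.8.
Resisting moment M_r = W × 2.06 = 584.5 × 2.06 = 1204.
FS_overturning = M_r/M_o = 1204/293.8 = 4.098.

4.10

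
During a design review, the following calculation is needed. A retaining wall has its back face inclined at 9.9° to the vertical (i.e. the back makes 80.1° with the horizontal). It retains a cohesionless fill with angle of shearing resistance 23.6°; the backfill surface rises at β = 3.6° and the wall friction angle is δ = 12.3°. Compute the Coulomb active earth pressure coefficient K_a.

K_a = sin²(α+φ) / [sin²α · sin(α−δ) · (1 + √{sin(φ+δ)sin(φ−β) / (sin(α−δ)sin(α+β))})²].
With α = 80.1°, φ = 23.6°, δ = 12.3°, β = 3.6°: K_a = 0.4883.

0.488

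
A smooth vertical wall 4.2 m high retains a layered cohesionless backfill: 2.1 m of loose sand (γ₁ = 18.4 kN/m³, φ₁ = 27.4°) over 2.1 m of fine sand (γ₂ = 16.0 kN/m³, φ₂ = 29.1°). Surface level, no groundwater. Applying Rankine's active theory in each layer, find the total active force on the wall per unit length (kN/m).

55.2 kN/m

K_a1 = tan²(45°−27.4°/2) = 0.3697; K_a2 = tan²(45°−29.1°/2) = 0.3456.
Layer 1: σ at base = K_a1 γ₁ h₁ = 14.28 kPa; P₁ = ½×14.28×2.1 = 15.00.
Layer 2: σ_v at top = γ₁h₁ = 38.64; σ_h top = K_a2×38.64 = 13.35; σ_h base = K_a2×(38.64+16.0×2.1) = 24.97.
P₂ = ½(13.35+24.97)×2.1 = 40.24. Total P_a = 15.00+40.24 = 55.23 kN/m.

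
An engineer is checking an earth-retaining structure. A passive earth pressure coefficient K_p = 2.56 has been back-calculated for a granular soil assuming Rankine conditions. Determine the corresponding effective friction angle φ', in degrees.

26.0°

K_p = (1+sin φ)/(1−sin φ) ⇒ sin φ = (K_p − 1)/(K_p + 1) = 0.4382.
φ = arcsin(0.4382) = 25.99°.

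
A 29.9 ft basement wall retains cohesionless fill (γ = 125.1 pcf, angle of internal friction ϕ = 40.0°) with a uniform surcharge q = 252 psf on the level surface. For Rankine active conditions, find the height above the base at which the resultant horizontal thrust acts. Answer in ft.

10.6 ft

K_a = 0.2174.
Triangular part P₁ = ½K_aγH² = 12160 at H/3 = 9.967 ft; rectangular part P₂ = K_a q H = 1638 at H/2 = 14.95 ft.
ȳ = (P₁·9.967 + P₂·14.95)/(P₁+P₂) = 10.56 ft.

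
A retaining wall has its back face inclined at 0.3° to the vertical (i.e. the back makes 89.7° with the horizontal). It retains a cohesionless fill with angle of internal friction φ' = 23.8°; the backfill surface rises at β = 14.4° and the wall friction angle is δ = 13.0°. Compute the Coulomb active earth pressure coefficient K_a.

K_a = sin²(α+φ) / [sin²α · sin(α−δ) · (1 + √{sin(φ+δ)sin(φ−β) / (sin(α−δ)sin(α+β))})²].
With α = 89.7°, φ = 23.8°, δ = 13.0°, β = 14.4°: K_a = 0.4945.

0.495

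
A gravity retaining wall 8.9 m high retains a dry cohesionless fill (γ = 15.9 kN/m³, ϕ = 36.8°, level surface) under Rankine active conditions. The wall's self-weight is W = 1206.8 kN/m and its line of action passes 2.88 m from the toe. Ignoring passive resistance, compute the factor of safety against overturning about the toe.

7.42

K_a = tan²(45° − 36.8°/2) = 0.2508.
P_a = ½K_aγH² = 0.5×0.2508×15.9×8.9² = 157.9 kN/m, acting at H/3 = 2.967 m above the base.
Overturning moment M_o = P_a × H/3 = 157.9 × 2.967 = 468.5.
Resisting moment M_r = W × 2.88 = 1206.8 × 2.88 = 3476.
FS_overturning = M_r/M_o = 3476/468.5 = 7.419.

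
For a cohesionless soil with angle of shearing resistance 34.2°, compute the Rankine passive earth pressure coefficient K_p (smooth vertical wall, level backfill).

3.57

K_p = (1 + sin φ)/(1 − sin φ) = tan²(45° + 34.2°/2) = 3.567.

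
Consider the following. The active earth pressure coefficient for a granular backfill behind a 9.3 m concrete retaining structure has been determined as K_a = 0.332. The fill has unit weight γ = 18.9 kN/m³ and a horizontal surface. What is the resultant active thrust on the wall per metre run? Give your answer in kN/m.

271 kN/m

P = ½ K_a γ H² = 0.5 × 0.332 × 18.9 × 9.3² = 271.4 kN/m.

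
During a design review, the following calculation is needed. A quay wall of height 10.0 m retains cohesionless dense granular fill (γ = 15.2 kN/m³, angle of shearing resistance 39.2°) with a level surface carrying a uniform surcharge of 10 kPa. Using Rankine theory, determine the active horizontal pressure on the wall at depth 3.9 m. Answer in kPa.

K_a = (1 − sin φ)/(1 + sin φ) = 0.2255.
σ_v = γz + q = 15.2 × 3.9 + 10 = 69.28 kPa.
σ_h = K_a σ_v = 0.2255 × 69.28 = 15.62 kPa.

15.6 kPa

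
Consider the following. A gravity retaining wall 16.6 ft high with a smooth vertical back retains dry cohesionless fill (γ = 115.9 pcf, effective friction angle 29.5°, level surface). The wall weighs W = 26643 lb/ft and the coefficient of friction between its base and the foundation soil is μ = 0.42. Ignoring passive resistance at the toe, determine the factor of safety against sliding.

K_a = tan²(45° − 29.5°/2) = 0.3401.
P_a = ½K_aγH² = 0.5×0.3401×115.9×16.6² = 5431 lb/ft, acting at H/3 = 5.533 ft above the base.
FS_sliding = μW / P_a = 0.42×26643 / 5431 = 2.060.

2.06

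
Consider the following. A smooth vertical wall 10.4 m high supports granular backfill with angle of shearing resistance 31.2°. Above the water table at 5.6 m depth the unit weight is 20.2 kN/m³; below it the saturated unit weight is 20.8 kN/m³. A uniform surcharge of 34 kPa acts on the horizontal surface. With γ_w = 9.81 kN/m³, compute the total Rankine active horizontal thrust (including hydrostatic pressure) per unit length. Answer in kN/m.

538 kN/m

K_a = tan²(45° − φ/2) = 0.3175.
γ' = 20.8 − 9.81 = 10.99 kN/m³. h₂ = H − d_w = 4.8 m.
σ'_h: at surface K_a·q = 10.79; at WT K_a(q+γd_w) = 46.71; at base K_a(q+γd_w+γ'h₂) = 63.46 kPa.
P₁ = ½(10.79+46.71)×5.6 = 161.0; P₂ = ½(46.71+63.46)×4.8 = 264.4; P_w = ½γ_w h₂² = 113.0.
Total = 161.0+264.4+113.0 = 538.4 kN/m.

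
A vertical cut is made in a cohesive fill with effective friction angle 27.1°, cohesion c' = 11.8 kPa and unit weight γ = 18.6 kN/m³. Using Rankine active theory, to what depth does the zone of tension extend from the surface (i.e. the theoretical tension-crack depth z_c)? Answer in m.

K_a = tan²(45° − 27.1°/2) = 0.3741; √K_a = 0.6116.
The active pressure is zero where K_a γ z = 2c√K_a, so z_c = 2c/(γ√K_a) = 2×11.8/(18.6×0.6116) = 2.075 m.

2.07 m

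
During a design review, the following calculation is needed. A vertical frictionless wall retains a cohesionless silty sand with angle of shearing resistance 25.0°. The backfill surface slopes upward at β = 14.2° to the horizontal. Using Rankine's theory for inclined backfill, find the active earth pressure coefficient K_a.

0.461

K_a = cos β · (cos β − √(cos²β − cos²φ)) / (cos β + √(cos²β − cos²φ)).
cos β = 0.9694, cos φ = 0.9063, √(cos²β − cos²φ) = 0.3441.
K_a = 0.9694 × (0.9694 − 0.3441)/(0.9694 + 0.3441) = 0.4615.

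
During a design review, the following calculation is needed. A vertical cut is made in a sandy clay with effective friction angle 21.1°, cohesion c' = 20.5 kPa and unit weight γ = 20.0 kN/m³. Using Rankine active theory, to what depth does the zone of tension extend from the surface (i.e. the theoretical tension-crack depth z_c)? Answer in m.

K_a = tan²(45° − 21.1°/2) = 0.4706; √K_a = 0.6860.
The active pressure is zero where K_a γ z = 2c√K_a, so z_c = 2c/(γ√K_a) = 2×20.5/(20.0×0.6860) = 2.988 m.

2.99 m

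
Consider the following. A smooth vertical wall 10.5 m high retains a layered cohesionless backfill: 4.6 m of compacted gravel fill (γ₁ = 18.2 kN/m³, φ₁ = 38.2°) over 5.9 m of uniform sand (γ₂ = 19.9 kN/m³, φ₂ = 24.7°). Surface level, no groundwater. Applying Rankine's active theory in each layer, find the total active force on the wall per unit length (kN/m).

K_a1 = tan²(45°−38.2°/2) = 0.2358; K_a2 = tan²(45°−24.7°/2) = 0.4106.
Layer 1: σ at base = K_a1 γ₁ h₁ = 19.74 kPa; P₁ = ½×19.74×4.6 = 45.40.
Layer 2: σ_v at top = γ₁h₁ = 83.72; σ_h top = K_a2×83.72 = 34.37; σ_h base = K_a2×(83.72+19.9×5.9) = 82.58.
P₂ = ½(34.37+82.58)×5.9 = 345.0. Total P_a = 45.40+345.0 = 390.4 kN/m.

390 kN/m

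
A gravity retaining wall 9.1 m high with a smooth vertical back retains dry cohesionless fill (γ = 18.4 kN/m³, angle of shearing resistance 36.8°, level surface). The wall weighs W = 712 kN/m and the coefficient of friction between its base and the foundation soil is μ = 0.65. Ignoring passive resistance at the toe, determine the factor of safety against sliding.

2.42

K_a = tan²(45° − 36.8°/2) = 0.2508.
P_a = ½K_aγH² = 0.5×0.2508×18.4×9.1² = 191.0 kN/m, acting at H/3 = 3.033 m above the base.
FS_sliding = μW / P_a = 0.65×712 / 191.0 = 2.422.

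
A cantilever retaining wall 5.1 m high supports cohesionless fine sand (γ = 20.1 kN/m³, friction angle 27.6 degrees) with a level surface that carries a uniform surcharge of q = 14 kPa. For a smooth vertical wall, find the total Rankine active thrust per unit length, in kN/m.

K_a = tan²(45° − φ/2) = 0.3668.
Soil triangle: ½ K_a γ H² = 0.5×0.3668×20.1×5.1² = 95.88 kN/m.
Surcharge rectangle: K_a q H = 0.3668×14×5.1 = 26.19 kN/m.
Total = 95.88 + 26.19 = 122.1 kN/m.

122 kN/m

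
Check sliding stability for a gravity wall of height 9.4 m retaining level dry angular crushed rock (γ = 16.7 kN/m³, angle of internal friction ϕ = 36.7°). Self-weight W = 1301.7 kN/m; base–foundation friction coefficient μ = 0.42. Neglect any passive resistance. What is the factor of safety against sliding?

K_a = tan²(45° − 36.7°/2) = 0.2519.
P_a = ½K_aγH² = 0.5×0.2519×16.7×9.4² = 185.8 kN/m, acting at H/3 = 3.133 m above the base.
FS_sliding = μW / P_a = 0.42×1301.7 / 185.8 = 2.942.

2.94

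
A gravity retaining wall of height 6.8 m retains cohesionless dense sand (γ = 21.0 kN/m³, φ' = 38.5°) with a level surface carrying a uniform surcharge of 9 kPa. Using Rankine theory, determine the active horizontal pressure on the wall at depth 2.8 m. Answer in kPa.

K_a = (1 − sin φ)/(1 + sin φ) = 0.2327.
σ_v = γz + q = 21.0 × 2.8 + 9 = 67.80 kPa.
σ_h = K_a σ_v = 0.2327 × 67.80 = 15.77 kPa.

15.8 kPa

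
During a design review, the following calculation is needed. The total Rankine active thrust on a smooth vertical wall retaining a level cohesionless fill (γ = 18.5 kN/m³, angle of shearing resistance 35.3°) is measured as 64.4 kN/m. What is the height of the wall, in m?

K_a = 0.2675. P_a = ½ K_a γ H² ⇒ H = √(2P_a/(K_a γ)).
H = √(2×64.4/(0.2675×18.5)) = 5.101 m.

5.10 m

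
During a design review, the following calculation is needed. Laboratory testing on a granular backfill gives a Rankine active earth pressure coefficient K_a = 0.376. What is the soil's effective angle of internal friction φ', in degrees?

27.0°

K_a = tan²(45° − φ/2) ⇒ 45° − φ/2 = arctan(√0.376) = 31.52°.
φ = 2(45° − 31.52°) = 26.97°.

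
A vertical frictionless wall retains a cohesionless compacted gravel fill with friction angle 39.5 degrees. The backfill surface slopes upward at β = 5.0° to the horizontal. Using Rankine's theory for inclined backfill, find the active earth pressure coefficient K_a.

K_a = cos β · (cos β − √(cos²β − cos²φ)) / (cos β + √(cos²β − cos²φ)).
cos β = 0.9962, cos φ = 0.7716, √(cos²β − cos²φ) = 0.6301.
K_a = 0.9962 × (0.9962 − 0.6301)/(0.9962 + 0.6301) = 0.2243.

0.224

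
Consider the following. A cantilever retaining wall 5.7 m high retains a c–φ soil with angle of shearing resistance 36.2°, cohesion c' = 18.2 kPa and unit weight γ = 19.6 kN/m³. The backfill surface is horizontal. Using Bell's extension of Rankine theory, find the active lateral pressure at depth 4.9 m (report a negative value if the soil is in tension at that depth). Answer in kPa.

K_a = (1 − sin φ)/(1 + sin φ) = 0.2574.
σ_a = K_a γ z − 2c√K_a = 0.2574×19.6×4.9 − 2×18.2×0.5073 = 6.252 kPa.

6.25 kPa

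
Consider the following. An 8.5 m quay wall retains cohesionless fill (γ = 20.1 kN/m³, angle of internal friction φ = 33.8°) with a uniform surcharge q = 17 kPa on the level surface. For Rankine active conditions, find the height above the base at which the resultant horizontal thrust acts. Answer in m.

3.07 m

K_a = 0.2851.
Triangular part P₁ = ½K_aγH² = 207.0 at H/3 = 2.833 m; rectangular part P₂ = K_a q H = 41.20 at H/2 = 4.250 m.
ȳ = (P₁·2.833 + P₂·4.250)/(P₁+P₂) = 3.068 m.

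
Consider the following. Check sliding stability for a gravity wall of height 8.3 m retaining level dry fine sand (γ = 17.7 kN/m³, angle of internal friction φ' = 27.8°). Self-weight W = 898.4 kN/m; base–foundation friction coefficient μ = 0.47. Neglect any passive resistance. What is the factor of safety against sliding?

1.90

K_a = tan²(45° − 27.8°/2) = 0.3639.
P_a = ½K_aγH² = 0.5×0.3639×17.7×8.3² = 221.9 kN/m, acting at H/3 = 2.767 m above the base.
FS_sliding = μW / P_a = 0.47×898.4 / 221.9 = 1.903.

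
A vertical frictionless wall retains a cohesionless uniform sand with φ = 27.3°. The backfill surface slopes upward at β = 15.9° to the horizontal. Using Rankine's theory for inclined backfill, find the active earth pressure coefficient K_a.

0.430

K_a = cos β · (cos β − √(cos²β − cos²φ)) / (cos β + √(cos²β − cos²φ)).
cos β = 0.9617, cos φ = 0.8886, √(cos²β − cos²φ) = 0.3678.
K_a = 0.9617 × (0.9617 − 0.3678)/(0.9617 + 0.3678) = 0.4296.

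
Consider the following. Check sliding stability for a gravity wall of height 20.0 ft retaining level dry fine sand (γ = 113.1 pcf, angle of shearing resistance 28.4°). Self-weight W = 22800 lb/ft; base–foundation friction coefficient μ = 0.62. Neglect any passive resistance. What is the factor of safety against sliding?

K_a = tan²(45° − 28.4°/2) = 0.3554.
P_a = ½K_aγH² = 0.5×0.3554×113.1×20.0² = 8038 lb/ft, acting at H/3 = 6.667 ft above the base.
FS_sliding = μW / P_a = 0.62×22800 / 8038 = 1.759.

1.76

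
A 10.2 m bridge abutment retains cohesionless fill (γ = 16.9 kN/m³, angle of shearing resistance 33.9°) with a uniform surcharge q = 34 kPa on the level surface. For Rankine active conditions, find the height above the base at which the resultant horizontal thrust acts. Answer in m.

K_a = 0.2839.
Triangular part P₁ = ½K_aγH² = 249.6 at H/3 = 3.400 m; rectangular part P₂ = K_a q H = 98.46 at H/2 = 5.100 m.
ȳ = (P₁·3.400 + P₂·5.100)/(P₁+P₂) = 3.881 m.

3.88 m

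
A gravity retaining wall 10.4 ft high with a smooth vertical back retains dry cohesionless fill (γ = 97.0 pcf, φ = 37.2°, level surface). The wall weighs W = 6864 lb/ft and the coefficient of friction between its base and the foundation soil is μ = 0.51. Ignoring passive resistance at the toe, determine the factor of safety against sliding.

2.71

K_a = tan²(45° − 37.2°/2) = 0.2464.
P_a = ½K_aγH² = 0.5×0.2464×97.0×10.4² = 1293 lb/ft, acting at H/3 = 3.467 ft above the base.
FS_sliding = μW / P_a = 0.51×6864 / 1293 = 2.708.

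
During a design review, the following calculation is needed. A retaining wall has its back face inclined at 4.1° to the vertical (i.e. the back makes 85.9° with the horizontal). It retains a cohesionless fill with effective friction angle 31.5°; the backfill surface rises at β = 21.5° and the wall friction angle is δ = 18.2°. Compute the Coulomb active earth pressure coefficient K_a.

K_a = sin²(α+φ) / [sin²α · sin(α−δ) · (1 + √{sin(φ+δ)sin(φ−β) / (sin(α−δ)sin(α+β))})²].
With α = 85.9°, φ = 31.5°, δ = 18.2°, β = 21.5°: K_a = 0.4449.

0.445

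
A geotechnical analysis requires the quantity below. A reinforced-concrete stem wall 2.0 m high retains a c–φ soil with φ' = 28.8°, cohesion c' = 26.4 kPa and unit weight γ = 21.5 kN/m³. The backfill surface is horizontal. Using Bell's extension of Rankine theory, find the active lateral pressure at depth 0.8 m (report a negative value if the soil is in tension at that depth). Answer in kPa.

-25.2 kPa

K_a = (1 − sin φ)/(1 + sin φ) = 0.3498.
σ_a = K_a γ z − 2c√K_a = 0.3498×21.5×0.8 − 2×26.4×0.5914 = -25.21 kPa.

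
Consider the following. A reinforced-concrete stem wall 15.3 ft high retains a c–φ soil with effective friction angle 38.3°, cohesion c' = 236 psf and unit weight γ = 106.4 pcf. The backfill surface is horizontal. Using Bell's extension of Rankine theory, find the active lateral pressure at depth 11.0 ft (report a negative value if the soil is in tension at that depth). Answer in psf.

K_a = (1 − sin φ)/(1 + sin φ) = 0.2347.
σ_a = K_a γ z − 2c√K_a = 0.2347×106.4×11.0 − 2×236×0.4845 = 46.05 psf.

46.1 psf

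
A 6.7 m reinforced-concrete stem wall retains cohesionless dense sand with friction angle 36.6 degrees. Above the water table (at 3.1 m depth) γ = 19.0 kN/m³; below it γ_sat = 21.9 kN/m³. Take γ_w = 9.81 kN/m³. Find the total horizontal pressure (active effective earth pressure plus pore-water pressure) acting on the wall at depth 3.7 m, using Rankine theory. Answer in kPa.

K_a = (1 − sin φ)/(1 + sin φ) = 0.2530.
γ' = 21.9 − 9.81 = 12.09 kN/m³.
Effective vertical stress at 3.7 m: σ'_v = 19.0×3.1 + 12.09×0.600 = 66.15 kPa.
σ'_h = K_a σ'_v = 0.2530 × 66.15 = 16.73 kPa; u = γ_w × 0.600 = 5.886 kPa.
Total σ_h = 16.73 + 5.886 = 22.62 kPa.

22.6 kPa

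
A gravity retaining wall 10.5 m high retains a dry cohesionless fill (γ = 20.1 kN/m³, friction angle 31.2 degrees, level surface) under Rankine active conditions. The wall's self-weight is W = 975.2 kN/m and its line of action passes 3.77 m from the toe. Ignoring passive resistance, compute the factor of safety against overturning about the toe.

K_a = tan²(45° − 31.2°/2) = 0.3175.
P_a = ½K_aγH² = 0.5×0.3175×20.1×10.5² = 351.8 kN/m, acting at H/3 = 3.500 m above the base.
Overturning moment M_o = P_a × H/3 = 351.8 × 3.500 = 1231.
Resisting moment M_r = W × 3.77 = 975.2 × 3.77 = 3677.
FS_overturning = M_r/M_o = 3677/1231 = 2.986.

2.99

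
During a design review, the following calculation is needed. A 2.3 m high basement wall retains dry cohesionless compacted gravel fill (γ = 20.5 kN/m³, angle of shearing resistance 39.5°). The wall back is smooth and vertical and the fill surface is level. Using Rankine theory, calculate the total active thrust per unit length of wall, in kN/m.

12.1 kN/m

K_a = tan²(45° − φ/2) = 0.2224.
P_a = ½ K_a γ H² = 0.5 × 0.2224 × 20.5 × 2.3² = 12.06 kN/m.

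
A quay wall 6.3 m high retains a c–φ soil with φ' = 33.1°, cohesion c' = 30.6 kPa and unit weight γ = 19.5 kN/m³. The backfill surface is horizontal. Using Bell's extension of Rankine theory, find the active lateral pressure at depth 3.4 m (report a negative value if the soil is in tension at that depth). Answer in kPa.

-13.7 kPa

K_a = (1 − sin φ)/(1 + sin φ) = 0.2936.
σ_a = K_a γ z − 2c√K_a = 0.2936×19.5×3.4 − 2×30.6×0.5418 = -13.70 kPa.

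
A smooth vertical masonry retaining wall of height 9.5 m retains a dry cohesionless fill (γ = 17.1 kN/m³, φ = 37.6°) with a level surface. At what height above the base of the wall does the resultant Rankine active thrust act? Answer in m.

3.17 m

K_a = 0.2421.
The pressure distribution is triangular, so the resultant acts at H/3 above the base = 9.5/3 = 3.167 m.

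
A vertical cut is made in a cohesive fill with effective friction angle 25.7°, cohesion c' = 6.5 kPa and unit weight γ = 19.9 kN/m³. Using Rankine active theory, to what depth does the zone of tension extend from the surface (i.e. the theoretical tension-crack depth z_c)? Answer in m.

1.04 m

K_a = tan²(45° − 25.7°/2) = 0.3950; √K_a = 0.6285.
The active pressure is zero where K_a γ z = 2c√K_a, so z_c = 2c/(γ√K_a) = 2×6.5/(19.9×0.6285) = 1.039 m.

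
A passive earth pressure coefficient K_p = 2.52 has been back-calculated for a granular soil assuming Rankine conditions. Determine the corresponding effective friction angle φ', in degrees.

25.6°

K_p = (1+sin φ)/(1−sin φ) ⇒ sin φ = (K_p − 1)/(K_p + 1) = 0.4318.
φ = arcsin(0.4318) = 25.58°.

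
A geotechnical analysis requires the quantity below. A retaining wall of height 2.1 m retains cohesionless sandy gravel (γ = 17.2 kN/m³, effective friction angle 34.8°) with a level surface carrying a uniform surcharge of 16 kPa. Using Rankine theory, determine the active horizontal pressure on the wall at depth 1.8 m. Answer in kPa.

K_a = (1 − sin φ)/(1 + sin φ) = 0.2733.
σ_v = γz + q = 17.2 × 1.8 + 16 = 46.96 kPa.
σ_h = K_a σ_v = 0.2733 × 46.96 = 12.83 kPa.

12.8 kPa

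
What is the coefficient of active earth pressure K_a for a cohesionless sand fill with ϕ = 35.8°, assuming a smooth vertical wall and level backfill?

K_a = (1 − sin φ)/(1 + sin φ) = (1 − sin 35.8°)/(1 + sin 35.8°) = 0.2619.

0.262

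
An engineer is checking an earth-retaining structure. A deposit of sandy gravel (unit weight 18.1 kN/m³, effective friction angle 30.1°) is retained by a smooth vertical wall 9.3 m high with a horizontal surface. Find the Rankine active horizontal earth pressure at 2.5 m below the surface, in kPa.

15.0 kPa

K_a = (1 − sin φ)/(1 + sin φ) = 0.3320.
σ_h = K_a γ z = 0.3320 × 18.1 × 2.5 = 15.02 kPa.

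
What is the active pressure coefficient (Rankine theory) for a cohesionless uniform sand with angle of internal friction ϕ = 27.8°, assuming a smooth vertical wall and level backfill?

K_a = tan²(45° − φ/2) = tan²(31.10°) = 0.3639.

0.364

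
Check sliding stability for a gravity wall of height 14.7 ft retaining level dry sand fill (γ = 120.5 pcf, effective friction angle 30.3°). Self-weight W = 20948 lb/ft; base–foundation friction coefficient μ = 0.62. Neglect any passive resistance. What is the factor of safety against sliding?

K_a = tan²(45° − 30.3°/2) = 0.3293.
P_a = ½K_aγH² = 0.5×0.3293×120.5×14.7² = 4288 lb/ft, acting at H/3 = 4.900 ft above the base.
FS_sliding = μW / P_a = 0.62×20948 / 4288 = 3.029.

3.03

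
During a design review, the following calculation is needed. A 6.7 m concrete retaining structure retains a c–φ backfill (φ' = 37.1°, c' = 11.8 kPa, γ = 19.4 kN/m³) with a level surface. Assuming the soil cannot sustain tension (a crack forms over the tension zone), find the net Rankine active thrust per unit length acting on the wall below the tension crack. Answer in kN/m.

43.5 kN/m

K_a = 0.2475; √K_a = 0.4975.
Tension-crack depth z_c = 2c/(γ√K_a) = 2×11.8/(19.4×0.4975) = 2.445 m.
σ_a at base = K_a γ H − 2c√K_a = 0.2475×19.4×6.7 − 2×11.8×0.4975 = 20.43 kPa.
P_a = ½ × 20.43 × (H − z_c) = 0.5×20.43×4.255 = 43.46 kN/m.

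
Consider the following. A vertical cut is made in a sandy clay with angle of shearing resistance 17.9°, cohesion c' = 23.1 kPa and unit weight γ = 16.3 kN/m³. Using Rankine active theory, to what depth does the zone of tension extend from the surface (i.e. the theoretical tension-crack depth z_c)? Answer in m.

K_a = tan²(45° − 17.9°/2) = 0.5298; √K_a = 0.7279.
The active pressure is zero where K_a γ z = 2c√K_a, so z_c = 2c/(γ√K_a) = 2×23.1/(16.3×0.7279) = 3.894 m.

3.89 m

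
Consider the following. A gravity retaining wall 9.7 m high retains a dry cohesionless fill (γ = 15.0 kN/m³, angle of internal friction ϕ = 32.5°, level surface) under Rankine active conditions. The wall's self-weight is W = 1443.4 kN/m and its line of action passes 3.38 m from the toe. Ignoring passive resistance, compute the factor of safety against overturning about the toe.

K_a = tan²(45° − 32.5°/2) = 0.3010.
P_a = ½K_aγH² = 0.5×0.3010×15.0×9.7² = 212.4 kN/m, acting at H/3 = 3.233 m above the base.
Overturning moment M_o = P_a × H/3 = 212.4 × 3.233 = 686.7.
Resisting moment M_r = W × 3.38 = 1443.4 × 3.38 = 4879.
FS_overturning = M_r/M_o = 4879/686.7 = 7.104.

7.10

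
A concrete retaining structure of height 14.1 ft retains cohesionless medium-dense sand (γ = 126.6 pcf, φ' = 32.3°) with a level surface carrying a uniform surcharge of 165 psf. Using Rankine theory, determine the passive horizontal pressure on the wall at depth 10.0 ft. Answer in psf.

K_p = (1 + sin φ)/(1 − sin φ) = 3.295.
σ_v = γz + q = 126.6 × 10.0 + 165 = 1431 psf.
σ_h = K_p σ_v = 3.295 × 1431 = 4715 psf.

4720 psf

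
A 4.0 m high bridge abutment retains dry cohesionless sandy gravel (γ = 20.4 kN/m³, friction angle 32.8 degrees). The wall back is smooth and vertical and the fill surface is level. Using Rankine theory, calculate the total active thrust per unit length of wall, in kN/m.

K_a = tan²(45° − φ/2) = 0.2973.
P_a = ½ K_a γ H² = 0.5 × 0.2973 × 20.4 × 4.0² = 48.51 kN/m.

48.5 kN/m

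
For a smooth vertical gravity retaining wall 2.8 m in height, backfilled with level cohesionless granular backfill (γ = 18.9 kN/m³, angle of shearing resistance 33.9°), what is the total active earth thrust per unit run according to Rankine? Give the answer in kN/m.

21.0 kN/m

K_a = tan²(45° − φ/2) = 0.2839.
P_a = ½ K_a γ H² = 0.5 × 0.2839 × 18.9 × 2.8² = 21.03 kN/m.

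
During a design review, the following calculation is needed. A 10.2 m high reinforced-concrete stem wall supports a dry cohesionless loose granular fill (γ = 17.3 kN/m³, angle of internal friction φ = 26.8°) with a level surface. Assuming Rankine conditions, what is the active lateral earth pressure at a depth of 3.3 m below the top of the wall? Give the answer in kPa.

K_a = (1 − sin φ)/(1 + sin φ) = 0.3785.
σ_h = K_a γ z = 0.3785 × 17.3 × 3.3 = 21.61 kPa.

21.6 kPa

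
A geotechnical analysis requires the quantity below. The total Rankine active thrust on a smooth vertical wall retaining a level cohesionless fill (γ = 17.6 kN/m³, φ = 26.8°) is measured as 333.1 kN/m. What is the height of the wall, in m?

K_a = 0.3785. P_a = ½ K_a γ H² ⇒ H = √(2P_a/(K_a γ)).
H = √(2×333.1/(0.3785×17.6)) = 10.00 m.

10.0 m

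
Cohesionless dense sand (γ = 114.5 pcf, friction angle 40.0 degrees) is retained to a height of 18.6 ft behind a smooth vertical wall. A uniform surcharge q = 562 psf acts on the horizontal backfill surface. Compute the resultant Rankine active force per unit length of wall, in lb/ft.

K_a = tan²(45° − φ/2) = 0.2174.
Soil triangle: ½ K_a γ H² = 0.5×0.2174×114.5×18.6² = 4307 lb/ft.
Surcharge rectangle: K_a q H = 0.2174×562×18.6 = 2273 lb/ft.
Total = 4307 + 2273 = 6580 lb/ft.

6580 lb/ft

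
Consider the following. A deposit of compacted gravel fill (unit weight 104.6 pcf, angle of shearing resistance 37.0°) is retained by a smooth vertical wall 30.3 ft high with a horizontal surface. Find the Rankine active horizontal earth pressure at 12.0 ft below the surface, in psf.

K_a = (1 − sin φ)/(1 + sin φ) = 0.2486.
σ_h = K_a γ z = 0.2486 × 104.6 × 12.0 = 312.0 psf.

312 psf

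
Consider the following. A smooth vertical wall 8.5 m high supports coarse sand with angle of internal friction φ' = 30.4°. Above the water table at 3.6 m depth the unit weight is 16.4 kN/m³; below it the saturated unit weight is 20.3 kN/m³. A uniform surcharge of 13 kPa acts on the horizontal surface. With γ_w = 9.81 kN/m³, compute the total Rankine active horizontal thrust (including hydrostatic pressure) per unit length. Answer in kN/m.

325 kN/m

K_a = tan²(45° − φ/2) = 0.3280.
γ' = 20.3 − 9.81 = 10.49 kN/m³. h₂ = H − d_w = 4.9 m.
σ'_h: at surface K_a·q = 4.264; at WT K_a(q+γd_w) = 23.63; at base K_a(q+γd_w+γ'h₂) = 40.49 kPa.
P₁ = ½(4.264+23.63)×3.6 = 50.21; P₂ = ½(23.63+40.49)×4.9 = 157.1; P_w = ½γ_w h₂² = 117.8.
Total = 50.21+157.1+117.8 = 325.1 kN/m.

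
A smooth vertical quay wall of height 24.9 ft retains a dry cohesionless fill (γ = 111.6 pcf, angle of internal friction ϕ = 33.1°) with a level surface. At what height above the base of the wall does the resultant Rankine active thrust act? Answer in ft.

K_a = 0.2936.
The pressure distribution is triangular, so the resultant acts at H/3 above the base = 24.9/3 = 8.300 ft.

8.30 ft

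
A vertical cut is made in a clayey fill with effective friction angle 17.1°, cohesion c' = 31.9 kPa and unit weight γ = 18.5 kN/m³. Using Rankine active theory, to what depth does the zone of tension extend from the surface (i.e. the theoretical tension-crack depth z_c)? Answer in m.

K_a = tan²(45° − 17.1°/2) = 0.5455; √K_a = 0.7386.
The active pressure is zero where K_a γ z = 2c√K_a, so z_c = 2c/(γ√K_a) = 2×31.9/(18.5×0.7386) = 4.669 m.

4.67 m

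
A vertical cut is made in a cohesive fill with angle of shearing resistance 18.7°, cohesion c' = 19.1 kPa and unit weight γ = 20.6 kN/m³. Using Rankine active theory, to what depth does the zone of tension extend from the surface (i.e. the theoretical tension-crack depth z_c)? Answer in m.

2.59 m

K_a = tan²(45° − 18.7°/2) = 0.5144; √K_a = 0.7173.
The active pressure is zero where K_a γ z = 2c√K_a, so z_c = 2c/(γ√K_a) = 2×19.1/(20.6×0.7173) = 2.585 m.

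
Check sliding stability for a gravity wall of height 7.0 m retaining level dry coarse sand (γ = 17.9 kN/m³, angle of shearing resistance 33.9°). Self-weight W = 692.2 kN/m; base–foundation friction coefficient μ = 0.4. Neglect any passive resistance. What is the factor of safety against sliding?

2.22

K_a = tan²(45° − 33.9°/2) = 0.2839.
P_a = ½K_aγH² = 0.5×0.2839×17.9×7.0² = 124.5 kN/m, acting at H/3 = 2.333 m above the base.
FS_sliding = μW / P_a = 0.4×692.2 / 124.5 = 2.224.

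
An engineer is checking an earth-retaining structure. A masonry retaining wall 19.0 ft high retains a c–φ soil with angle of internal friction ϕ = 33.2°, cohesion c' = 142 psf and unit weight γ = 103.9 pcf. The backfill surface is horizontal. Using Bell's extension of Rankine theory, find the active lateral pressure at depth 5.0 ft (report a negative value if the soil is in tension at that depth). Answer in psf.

K_a = (1 − sin φ)/(1 + sin φ) = 0.2924.
σ_a = K_a γ z − 2c√K_a = 0.2924×103.9×5.0 − 2×142×0.5407 = -1.680 psf.

-1.68 psf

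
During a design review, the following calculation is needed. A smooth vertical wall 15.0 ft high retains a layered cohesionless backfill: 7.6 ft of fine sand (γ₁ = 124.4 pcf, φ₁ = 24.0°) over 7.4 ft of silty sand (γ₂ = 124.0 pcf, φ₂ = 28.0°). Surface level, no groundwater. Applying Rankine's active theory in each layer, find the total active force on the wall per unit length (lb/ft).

5270 lb/ft

K_a1 = tan²(45°−24.0°/2) = 0.4217; K_a2 = tan²(45°−28.0°/2) = 0.3610.
Layer 1: σ at base = K_a1 γ₁ h₁ = 398.7 psf; P₁ = ½×398.7×7.6 = 1515.
Layer 2: σ_v at top = γ₁h₁ = 945.4; σ_h top = K_a2×945.4 = 341.3; σ_h base = K_a2×(945.4+124.0×7.4) = 672.6.
P₂ = ½(341.3+672.6)×7.4 = 3752. Total P_a = 1515+3752 = 5267 lb/ft.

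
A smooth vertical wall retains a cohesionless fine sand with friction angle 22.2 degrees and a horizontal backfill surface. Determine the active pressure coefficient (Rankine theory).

0.452

K_a = tan²(45° − φ/2) = tan²(33.90°) = 0.4515.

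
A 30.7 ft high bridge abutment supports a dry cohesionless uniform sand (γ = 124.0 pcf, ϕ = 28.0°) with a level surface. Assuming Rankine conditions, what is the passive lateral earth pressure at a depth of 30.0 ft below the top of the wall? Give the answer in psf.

K_p = (1 + sin φ)/(1 − sin φ) = 2.770.
σ_h = K_p γ z = 2.770 × 124.0 × 30.0 = 10300 psf.

10300 psf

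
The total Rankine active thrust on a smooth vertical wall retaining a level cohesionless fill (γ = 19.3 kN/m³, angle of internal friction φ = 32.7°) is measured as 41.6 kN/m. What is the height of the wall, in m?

K_a = 0.2985. P_a = ½ K_a γ H² ⇒ H = √(2P_a/(K_a γ)).
H = √(2×41.6/(0.2985×19.3)) = 3.800 m.

3.80 m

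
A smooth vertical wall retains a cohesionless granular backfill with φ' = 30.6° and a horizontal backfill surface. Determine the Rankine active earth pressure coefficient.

K_a = (1 − sin φ)/(1 + sin φ) = (1 − sin 30.6°)/(1 + sin 30.6°) = 0.3253.

0.325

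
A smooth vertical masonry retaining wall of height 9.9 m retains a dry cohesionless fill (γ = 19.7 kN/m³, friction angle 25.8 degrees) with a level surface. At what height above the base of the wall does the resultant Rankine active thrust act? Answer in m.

K_a = 0.3935.
The pressure distribution is triangular, so the resultant acts at H/3 above the base = 9.9/3 = 3.300 m.

3.30 m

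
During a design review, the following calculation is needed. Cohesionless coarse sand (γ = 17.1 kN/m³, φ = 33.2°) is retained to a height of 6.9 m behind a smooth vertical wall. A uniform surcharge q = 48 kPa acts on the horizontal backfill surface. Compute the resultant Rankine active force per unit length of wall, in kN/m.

216 kN/m

K_a = tan²(45° − φ/2) = 0.2924.
Soil triangle: ½ K_a γ H² = 0.5×0.2924×17.1×6.9² = 119.0 kN/m.
Surcharge rectangle: K_a q H = 0.2924×48×6.9 = 96.83 kN/m.
Total = 119.0 + 96.83 = 215.8 kN/m.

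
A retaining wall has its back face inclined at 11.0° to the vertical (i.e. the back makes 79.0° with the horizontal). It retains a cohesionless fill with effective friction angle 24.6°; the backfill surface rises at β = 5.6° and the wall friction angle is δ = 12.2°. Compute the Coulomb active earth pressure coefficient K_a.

K_a = sin²(α+φ) / [sin²α · sin(α−δ) · (1 + √{sin(φ+δ)sin(φ−β) / (sin(α−δ)sin(α+β))})²].
With α = 79.0°, φ = 24.6°, δ = 12.2°, β = 5.6°: K_a = 0.4993.

0.499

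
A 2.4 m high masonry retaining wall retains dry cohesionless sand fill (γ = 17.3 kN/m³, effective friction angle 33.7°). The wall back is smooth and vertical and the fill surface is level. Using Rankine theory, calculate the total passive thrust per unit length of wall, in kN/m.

K_p = tan²(45° + φ/2) = 3.493.
P_p = ½ K_p γ H² = 0.5 × 3.493 × 17.3 × 2.4² = 174.0 kN/m.

174 kN/m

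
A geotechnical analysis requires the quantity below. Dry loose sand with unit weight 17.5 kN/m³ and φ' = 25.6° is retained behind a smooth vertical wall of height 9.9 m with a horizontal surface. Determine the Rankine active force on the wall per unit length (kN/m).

340 kN/m

K_a = tan²(45° − φ/2) = 0.3966.
P_a = ½ K_a γ H² = 0.5 × 0.3966 × 17.5 × 9.9² = 340.1 kN/m.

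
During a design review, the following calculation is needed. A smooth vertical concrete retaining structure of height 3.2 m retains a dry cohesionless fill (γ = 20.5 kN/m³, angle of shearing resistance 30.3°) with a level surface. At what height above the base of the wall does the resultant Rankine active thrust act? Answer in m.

1.07 m

K_a = 0.3293.
The pressure distribution is triangular, so the resultant acts at H/3 above the base = 3.2/3 = 1.067 m.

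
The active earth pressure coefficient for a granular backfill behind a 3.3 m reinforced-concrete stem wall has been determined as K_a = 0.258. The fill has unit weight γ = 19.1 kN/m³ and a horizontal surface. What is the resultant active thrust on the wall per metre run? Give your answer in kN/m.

26.8 kN/m

P = ½ K_a γ H² = 0.5 × 0.258 × 19.1 × 3.3² = 26.83 kN/m.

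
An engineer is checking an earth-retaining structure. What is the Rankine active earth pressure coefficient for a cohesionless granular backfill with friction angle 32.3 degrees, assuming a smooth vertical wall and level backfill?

0.303

K_a = tan²(45° − φ/2) = tan²(28.85°) = 0.3035.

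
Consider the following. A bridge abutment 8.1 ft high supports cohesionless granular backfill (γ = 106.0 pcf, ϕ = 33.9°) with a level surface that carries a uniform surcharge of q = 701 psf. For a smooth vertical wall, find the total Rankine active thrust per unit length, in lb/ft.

2600 lb/ft

K_a = tan²(45° − φ/2) = 0.2839.
Soil triangle: ½ K_a γ H² = 0.5×0.2839×106.0×8.1² = 987.2 lb/ft.
Surcharge rectangle: K_a q H = 0.2839×701×8.1 = 1612 lb/ft.
Total = 987.2 + 1612 = 2599 lb/ft.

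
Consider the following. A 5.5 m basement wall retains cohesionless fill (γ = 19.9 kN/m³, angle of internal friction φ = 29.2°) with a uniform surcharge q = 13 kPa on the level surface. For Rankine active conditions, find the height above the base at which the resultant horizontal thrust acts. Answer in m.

2.01 m

K_a = 0.3442.
Triangular part P₁ = ½K_aγH² = 103.6 at H/3 = 1.833 m; rectangular part P₂ = K_a q H = 24.61 at H/2 = 2.750 m.
ȳ = (P₁·1.833 + P₂·2.750)/(P₁+P₂) = 2.009 m.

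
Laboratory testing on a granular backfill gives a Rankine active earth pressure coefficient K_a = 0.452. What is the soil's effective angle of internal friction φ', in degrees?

22.2°

K_a = tan²(45° − φ/2) ⇒ 45° − φ/2 = arctan(√0.452) = 33.91°.
φ = 2(45° − 33.91°) = 22.17°.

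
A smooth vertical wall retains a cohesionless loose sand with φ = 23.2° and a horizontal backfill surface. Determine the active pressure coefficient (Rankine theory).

0.435

K_a = (1 − sin φ)/(1 + sin φ) = (1 − sin 23.2°)/(1 + sin 23.2°) = 0.4348.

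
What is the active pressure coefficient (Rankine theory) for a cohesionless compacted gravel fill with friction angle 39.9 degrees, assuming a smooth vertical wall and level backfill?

K_a = (1 − sin φ)/(1 + sin φ) = (1 − sin 39.9°)/(1 + sin 39.9°) = 0.2184.

0.218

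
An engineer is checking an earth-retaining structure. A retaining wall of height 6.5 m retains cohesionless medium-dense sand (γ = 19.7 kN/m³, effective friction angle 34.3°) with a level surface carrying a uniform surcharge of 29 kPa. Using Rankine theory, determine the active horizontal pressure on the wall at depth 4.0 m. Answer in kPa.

30.1 kPa

K_a = (1 − sin φ)/(1 + sin φ) = 0.2792.
σ_v = γz + q = 19.7 × 4.0 + 29 = 107.8 kPa.
σ_h = K_a σ_v = 0.2792 × 107.8 = 30.09 kPa.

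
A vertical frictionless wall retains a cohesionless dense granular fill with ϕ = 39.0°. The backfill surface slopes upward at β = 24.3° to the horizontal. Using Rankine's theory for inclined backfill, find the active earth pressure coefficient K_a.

K_a = cos β · (cos β − √(cos²β − cos²φ)) / (cos β + √(cos²β − cos²φ)).
cos β = 0.9114, cos φ = 0.7771, √(cos²β − cos²φ) = 0.4761.
K_a = 0.9114 × (0.9114 − 0.4761)/(0.9114 + 0.4761) = 0.2859.

0.286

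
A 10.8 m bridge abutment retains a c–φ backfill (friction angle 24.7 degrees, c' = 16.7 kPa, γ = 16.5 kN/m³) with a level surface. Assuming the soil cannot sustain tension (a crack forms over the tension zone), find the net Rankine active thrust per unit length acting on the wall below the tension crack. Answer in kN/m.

198 kN/m

K_a = 0.4106; √K_a = 0.6408.
Tension-crack depth z_c = 2c/(γ√K_a) = 2×16.7/(16.5×0.6408) = 3.159 m.
σ_a at base = K_a γ H − 2c√K_a = 0.4106×16.5×10.8 − 2×16.7×0.6408 = 51.76 kPa.
P_a = ½ × 51.76 × (H − z_c) = 0.5×51.76×7.641 = 197.8 kN/m.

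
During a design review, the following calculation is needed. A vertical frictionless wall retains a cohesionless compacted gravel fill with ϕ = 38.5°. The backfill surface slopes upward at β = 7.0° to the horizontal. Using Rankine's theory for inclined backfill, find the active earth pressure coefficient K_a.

0.237

K_a = cos β · (cos β − √(cos²β − cos²φ)) / (cos β + √(cos²β − cos²φ)).
cos β = 0.9925, cos φ = 0.7826, √(cos²β − cos²φ) = 0.6105.
K_a = 0.9925 × (0.9925 − 0.6105)/(0.9925 + 0.6105) = 0.2366.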